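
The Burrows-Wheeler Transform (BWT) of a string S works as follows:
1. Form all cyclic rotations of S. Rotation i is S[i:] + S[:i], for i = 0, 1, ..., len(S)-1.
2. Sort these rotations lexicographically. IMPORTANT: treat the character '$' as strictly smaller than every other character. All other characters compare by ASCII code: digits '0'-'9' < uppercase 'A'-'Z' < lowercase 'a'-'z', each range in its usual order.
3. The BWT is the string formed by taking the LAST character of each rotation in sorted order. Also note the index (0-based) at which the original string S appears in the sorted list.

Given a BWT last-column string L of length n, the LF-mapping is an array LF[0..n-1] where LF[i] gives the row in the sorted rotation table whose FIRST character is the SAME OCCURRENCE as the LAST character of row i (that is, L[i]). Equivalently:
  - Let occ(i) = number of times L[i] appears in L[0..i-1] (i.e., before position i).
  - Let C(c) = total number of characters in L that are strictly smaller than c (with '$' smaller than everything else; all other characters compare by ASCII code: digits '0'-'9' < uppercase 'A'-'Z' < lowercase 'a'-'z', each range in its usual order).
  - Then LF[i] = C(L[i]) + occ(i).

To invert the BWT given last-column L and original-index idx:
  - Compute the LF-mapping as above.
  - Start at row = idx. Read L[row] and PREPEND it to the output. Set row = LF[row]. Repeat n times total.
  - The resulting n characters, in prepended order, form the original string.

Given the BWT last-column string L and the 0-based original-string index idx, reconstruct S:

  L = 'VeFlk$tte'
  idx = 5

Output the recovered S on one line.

LF mapping: 2 3 1 6 5 0 7 8 4
Walk LF starting at row 5, prepending L[row]:
  step 1: row=5, L[5]='$', prepend. Next row=LF[5]=0
  step 2: row=0, L[0]='V', prepend. Next row=LF[0]=2
  step 3: row=2, L[2]='F', prepend. Next row=LF[2]=1
  step 4: row=1, L[1]='e', prepend. Next row=LF[1]=3
  step 5: row=3, L[3]='l', prepend. Next row=LF[3]=6
  step 6: row=6, L[6]='t', prepend. Next row=LF[6]=7
  step 7: row=7, L[7]='t', prepend. Next row=LF[7]=8
  step 8: row=8, L[8]='e', prepend. Next row=LF[8]=4
  step 9: row=4, L[4]='k', prepend. Next row=LF[4]=5
Reversed output: kettleFV$

Answer: kettleFV$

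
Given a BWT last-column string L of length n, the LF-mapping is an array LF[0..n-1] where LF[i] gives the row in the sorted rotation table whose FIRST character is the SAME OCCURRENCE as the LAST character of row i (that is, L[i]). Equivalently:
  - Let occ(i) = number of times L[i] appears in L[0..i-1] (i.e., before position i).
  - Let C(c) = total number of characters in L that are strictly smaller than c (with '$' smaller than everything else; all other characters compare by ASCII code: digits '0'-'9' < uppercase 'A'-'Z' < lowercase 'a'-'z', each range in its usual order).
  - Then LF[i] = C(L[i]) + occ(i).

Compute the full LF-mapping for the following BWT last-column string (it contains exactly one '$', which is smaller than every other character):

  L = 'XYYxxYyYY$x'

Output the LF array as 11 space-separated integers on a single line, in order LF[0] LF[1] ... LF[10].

Answer: 1 2 3 7 8 4 10 5 6 0 9

Derivation:
Char counts: '$':1, 'X':1, 'Y':5, 'x':3, 'y':1
C (first-col start): C('$')=0, C('X')=1, C('Y')=2, C('x')=7, C('y')=10
L[0]='X': occ=0, LF[0]=C('X')+0=1+0=1
L[1]='Y': occ=0, LF[1]=C('Y')+0=2+0=2
L[2]='Y': occ=1, LF[2]=C('Y')+1=2+1=3
L[3]='x': occ=0, LF[3]=C('x')+0=7+0=7
L[4]='x': occ=1, LF[4]=C('x')+1=7+1=8
L[5]='Y': occ=2, LF[5]=C('Y')+2=2+2=4
L[6]='y': occ=0, LF[6]=C('y')+0=10+0=10
L[7]='Y': occ=3, LF[7]=C('Y')+3=2+3=5
L[8]='Y': occ=4, LF[8]=C('Y')+4=2+4=6
L[9]='$': occ=0, LF[9]=C('$')+0=0+0=0
L[10]='x': occ=2, LF[10]=C('x')+2=7+2=9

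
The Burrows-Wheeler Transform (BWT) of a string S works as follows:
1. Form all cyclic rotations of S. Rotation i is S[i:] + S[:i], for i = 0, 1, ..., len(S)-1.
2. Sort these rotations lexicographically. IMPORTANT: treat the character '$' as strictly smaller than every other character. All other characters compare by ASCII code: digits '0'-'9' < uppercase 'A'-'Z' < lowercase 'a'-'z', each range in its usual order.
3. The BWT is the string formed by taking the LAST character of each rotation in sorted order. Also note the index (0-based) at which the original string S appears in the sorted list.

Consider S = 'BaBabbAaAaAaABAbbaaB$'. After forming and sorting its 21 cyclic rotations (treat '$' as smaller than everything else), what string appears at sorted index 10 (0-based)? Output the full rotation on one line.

Answer: aABAbbaaB$BaBabbAaAaA

Derivation:
All 21 rotations (rotation i = S[i:]+S[:i]):
  rot[0] = BaBabbAaAaAaABAbbaaB$
  rot[1] = aBabbAaAaAaABAbbaaB$B
  rot[2] = BabbAaAaAaABAbbaaB$Ba
  rot[3] = abbAaAaAaABAbbaaB$BaB
  rot[4] = bbAaAaAaABAbbaaB$BaBa
  rot[5] = bAaAaAaABAbbaaB$BaBab
  rot[6] = AaAaAaABAbbaaB$BaBabb
  rot[7] = aAaAaABAbbaaB$BaBabbA
  rot[8] = AaAaABAbbaaB$BaBabbAa
  rot[9] = aAaABAbbaaB$BaBabbAaA
  rot[10] = AaABAbbaaB$BaBabbAaAa
  rot[11] = aABAbbaaB$BaBabbAaAaA
  rot[12] = ABAbbaaB$BaBabbAaAaAa
  rot[13] = BAbbaaB$BaBabbAaAaAaA
  rot[14] = AbbaaB$BaBabbAaAaAaAB
  rot[15] = bbaaB$BaBabbAaAaAaABA
  rot[16] = baaB$BaBabbAaAaAaABAb
  rot[17] = aaB$BaBabbAaAaAaABAbb
  rot[18] = aB$BaBabbAaAaAaABAbba
  rot[19] = B$BaBabbAaAaAaABAbbaa
  rot[20] = $BaBabbAaAaAaABAbbaaB
Sorted (with $ < everything):
  sorted[0] = $BaBabbAaAaAaABAbbaaB
  sorted[1] = ABAbbaaB$BaBabbAaAaAa
  sorted[2] = AaABAbbaaB$BaBabbAaAa
  sorted[3] = AaAaABAbbaaB$BaBabbAa
  sorted[4] = AaAaAaABAbbaaB$BaBabb
  sorted[5] = AbbaaB$BaBabbAaAaAaAB
  sorted[6] = B$BaBabbAaAaAaABAbbaa
  sorted[7] = BAbbaaB$BaBabbAaAaAaA
  sorted[8] = BaBabbAaAaAaABAbbaaB$
  sorted[9] = BabbAaAaAaABAbbaaB$Ba
  sorted[10] = aABAbbaaB$BaBabbAaAaA
  sorted[11] = aAaABAbbaaB$BaBabbAaA
  sorted[12] = aAaAaABAbbaaB$BaBabbA
  sorted[13] = aB$BaBabbAaAaAaABAbba
  sorted[14] = aBabbAaAaAaABAbbaaB$B
  sorted[15] = aaB$BaBabbAaAaAaABAbb
  sorted[16] = abbAaAaAaABAbbaaB$BaB
  sorted[17] = bAaAaAaABAbbaaB$BaBab
  sorted[18] = baaB$BaBabbAaAaAaABAb
  sorted[19] = bbAaAaAaABAbbaaB$BaBa
  sorted[20] = bbaaB$BaBabbAaAaAaABA
sorted[10] = aABAbbaaB$BaBabbAaAaA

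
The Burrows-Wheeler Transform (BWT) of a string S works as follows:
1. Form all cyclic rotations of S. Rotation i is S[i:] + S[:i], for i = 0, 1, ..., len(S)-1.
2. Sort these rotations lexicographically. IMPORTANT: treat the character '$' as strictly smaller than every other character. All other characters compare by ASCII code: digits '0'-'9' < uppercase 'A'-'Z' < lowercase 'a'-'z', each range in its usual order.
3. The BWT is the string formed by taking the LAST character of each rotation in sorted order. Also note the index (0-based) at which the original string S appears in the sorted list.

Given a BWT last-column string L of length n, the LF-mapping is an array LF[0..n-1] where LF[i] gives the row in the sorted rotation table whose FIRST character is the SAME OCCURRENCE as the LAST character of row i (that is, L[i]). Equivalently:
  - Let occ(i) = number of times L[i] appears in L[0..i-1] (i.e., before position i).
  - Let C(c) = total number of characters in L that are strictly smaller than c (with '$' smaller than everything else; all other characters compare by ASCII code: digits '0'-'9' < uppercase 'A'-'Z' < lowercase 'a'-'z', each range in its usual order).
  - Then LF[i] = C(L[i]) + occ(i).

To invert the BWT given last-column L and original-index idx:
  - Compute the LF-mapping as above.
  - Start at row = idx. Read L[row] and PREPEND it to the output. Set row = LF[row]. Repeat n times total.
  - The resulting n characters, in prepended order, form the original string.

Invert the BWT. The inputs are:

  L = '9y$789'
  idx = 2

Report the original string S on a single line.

LF mapping: 3 5 0 1 2 4
Walk LF starting at row 2, prepending L[row]:
  step 1: row=2, L[2]='$', prepend. Next row=LF[2]=0
  step 2: row=0, L[0]='9', prepend. Next row=LF[0]=3
  step 3: row=3, L[3]='7', prepend. Next row=LF[3]=1
  step 4: row=1, L[1]='y', prepend. Next row=LF[1]=5
  step 5: row=5, L[5]='9', prepend. Next row=LF[5]=4
  step 6: row=4, L[4]='8', prepend. Next row=LF[4]=2
Reversed output: 89y79$

Answer: 89y79$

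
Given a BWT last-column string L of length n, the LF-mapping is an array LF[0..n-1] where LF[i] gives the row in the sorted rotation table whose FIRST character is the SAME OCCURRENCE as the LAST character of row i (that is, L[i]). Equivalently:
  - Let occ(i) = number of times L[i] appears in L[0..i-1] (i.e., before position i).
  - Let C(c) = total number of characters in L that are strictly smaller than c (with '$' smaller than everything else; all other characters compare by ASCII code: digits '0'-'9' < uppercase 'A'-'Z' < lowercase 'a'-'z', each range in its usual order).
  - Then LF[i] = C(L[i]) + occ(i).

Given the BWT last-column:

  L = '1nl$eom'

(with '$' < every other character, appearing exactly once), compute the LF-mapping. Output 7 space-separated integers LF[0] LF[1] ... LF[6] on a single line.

Answer: 1 5 3 0 2 6 4

Derivation:
Char counts: '$':1, '1':1, 'e':1, 'l':1, 'm':1, 'n':1, 'o':1
C (first-col start): C('$')=0, C('1')=1, C('e')=2, C('l')=3, C('m')=4, C('n')=5, C('o')=6
L[0]='1': occ=0, LF[0]=C('1')+0=1+0=1
L[1]='n': occ=0, LF[1]=C('n')+0=5+0=5
L[2]='l': occ=0, LF[2]=C('l')+0=3+0=3
L[3]='$': occ=0, LF[3]=C('$')+0=0+0=0
L[4]='e': occ=0, LF[4]=C('e')+0=2+0=2
L[5]='o': occ=0, LF[5]=C('o')+0=6+0=6
L[6]='m': occ=0, LF[6]=C('m')+0=4+0=4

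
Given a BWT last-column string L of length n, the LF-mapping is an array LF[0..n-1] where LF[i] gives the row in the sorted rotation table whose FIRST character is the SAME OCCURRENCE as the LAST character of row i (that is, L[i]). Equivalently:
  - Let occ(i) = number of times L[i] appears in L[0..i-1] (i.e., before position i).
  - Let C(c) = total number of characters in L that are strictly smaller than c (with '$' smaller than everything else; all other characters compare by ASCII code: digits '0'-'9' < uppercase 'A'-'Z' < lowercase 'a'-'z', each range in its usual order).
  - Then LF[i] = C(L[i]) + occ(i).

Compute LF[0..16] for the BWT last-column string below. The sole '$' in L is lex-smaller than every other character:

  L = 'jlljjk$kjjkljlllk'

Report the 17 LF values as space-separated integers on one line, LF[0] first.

Char counts: '$':1, 'j':6, 'k':4, 'l':6
C (first-col start): C('$')=0, C('j')=1, C('k')=7, C('l')=11
L[0]='j': occ=0, LF[0]=C('j')+0=1+0=1
L[1]='l': occ=0, LF[1]=C('l')+0=11+0=11
L[2]='l': occ=1, LF[2]=C('l')+1=11+1=12
L[3]='j': occ=1, LF[3]=C('j')+1=1+1=2
L[4]='j': occ=2, LF[4]=C('j')+2=1+2=3
L[5]='k': occ=0, LF[5]=C('k')+0=7+0=7
L[6]='$': occ=0, LF[6]=C('$')+0=0+0=0
L[7]='k': occ=1, LF[7]=C('k')+1=7+1=8
L[8]='j': occ=3, LF[8]=C('j')+3=1+3=4
L[9]='j': occ=4, LF[9]=C('j')+4=1+4=5
L[10]='k': occ=2, LF[10]=C('k')+2=7+2=9
L[11]='l': occ=2, LF[11]=C('l')+2=11+2=13
L[12]='j': occ=5, LF[12]=C('j')+5=1+5=6
L[13]='l': occ=3, LF[13]=C('l')+3=11+3=14
L[14]='l': occ=4, LF[14]=C('l')+4=11+4=15
L[15]='l': occ=5, LF[15]=C('l')+5=11+5=16
L[16]='k': occ=3, LF[16]=C('k')+3=7+3=10

Answer: 1 11 12 2 3 7 0 8 4 5 9 13 6 14 15 16 10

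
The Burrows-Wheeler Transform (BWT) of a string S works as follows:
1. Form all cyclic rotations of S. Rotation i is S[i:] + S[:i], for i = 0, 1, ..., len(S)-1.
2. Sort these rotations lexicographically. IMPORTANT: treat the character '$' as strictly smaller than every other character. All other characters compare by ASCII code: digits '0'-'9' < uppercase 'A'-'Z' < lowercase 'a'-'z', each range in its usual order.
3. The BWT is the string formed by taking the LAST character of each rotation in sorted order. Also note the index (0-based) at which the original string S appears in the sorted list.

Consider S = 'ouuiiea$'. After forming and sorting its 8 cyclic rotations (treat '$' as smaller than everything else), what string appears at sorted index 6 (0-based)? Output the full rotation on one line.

Answer: uiiea$ou

Derivation:
All 8 rotations (rotation i = S[i:]+S[:i]):
  rot[0] = ouuiiea$
  rot[1] = uuiiea$o
  rot[2] = uiiea$ou
  rot[3] = iiea$ouu
  rot[4] = iea$ouui
  rot[5] = ea$ouuii
  rot[6] = a$ouuiie
  rot[7] = $ouuiiea
Sorted (with $ < everything):
  sorted[0] = $ouuiiea
  sorted[1] = a$ouuiie
  sorted[2] = ea$ouuii
  sorted[3] = iea$ouui
  sorted[4] = iiea$ouu
  sorted[5] = ouuiiea$
  sorted[6] = uiiea$ou
  sorted[7] = uuiiea$o
sorted[6] = uiiea$ou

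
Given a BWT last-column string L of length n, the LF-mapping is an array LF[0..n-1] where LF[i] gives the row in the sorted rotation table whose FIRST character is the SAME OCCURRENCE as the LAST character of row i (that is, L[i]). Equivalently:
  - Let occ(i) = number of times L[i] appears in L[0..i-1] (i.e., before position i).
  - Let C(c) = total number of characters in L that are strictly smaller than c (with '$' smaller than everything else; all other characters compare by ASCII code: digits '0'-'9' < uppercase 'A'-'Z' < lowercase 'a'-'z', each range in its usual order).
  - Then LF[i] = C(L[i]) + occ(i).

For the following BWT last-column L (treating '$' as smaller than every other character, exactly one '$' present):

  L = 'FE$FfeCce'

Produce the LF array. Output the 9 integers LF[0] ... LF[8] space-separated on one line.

Char counts: '$':1, 'C':1, 'E':1, 'F':2, 'c':1, 'e':2, 'f':1
C (first-col start): C('$')=0, C('C')=1, C('E')=2, C('F')=3, C('c')=5, C('e')=6, C('f')=8
L[0]='F': occ=0, LF[0]=C('F')+0=3+0=3
L[1]='E': occ=0, LF[1]=C('E')+0=2+0=2
L[2]='$': occ=0, LF[2]=C('$')+0=0+0=0
L[3]='F': occ=1, LF[3]=C('F')+1=3+1=4
L[4]='f': occ=0, LF[4]=C('f')+0=8+0=8
L[5]='e': occ=0, LF[5]=C('e')+0=6+0=6
L[6]='C': occ=0, LF[6]=C('C')+0=1+0=1
L[7]='c': occ=0, LF[7]=C('c')+0=5+0=5
L[8]='e': occ=1, LF[8]=C('e')+1=6+1=7

Answer: 3 2 0 4 8 6 1 5 7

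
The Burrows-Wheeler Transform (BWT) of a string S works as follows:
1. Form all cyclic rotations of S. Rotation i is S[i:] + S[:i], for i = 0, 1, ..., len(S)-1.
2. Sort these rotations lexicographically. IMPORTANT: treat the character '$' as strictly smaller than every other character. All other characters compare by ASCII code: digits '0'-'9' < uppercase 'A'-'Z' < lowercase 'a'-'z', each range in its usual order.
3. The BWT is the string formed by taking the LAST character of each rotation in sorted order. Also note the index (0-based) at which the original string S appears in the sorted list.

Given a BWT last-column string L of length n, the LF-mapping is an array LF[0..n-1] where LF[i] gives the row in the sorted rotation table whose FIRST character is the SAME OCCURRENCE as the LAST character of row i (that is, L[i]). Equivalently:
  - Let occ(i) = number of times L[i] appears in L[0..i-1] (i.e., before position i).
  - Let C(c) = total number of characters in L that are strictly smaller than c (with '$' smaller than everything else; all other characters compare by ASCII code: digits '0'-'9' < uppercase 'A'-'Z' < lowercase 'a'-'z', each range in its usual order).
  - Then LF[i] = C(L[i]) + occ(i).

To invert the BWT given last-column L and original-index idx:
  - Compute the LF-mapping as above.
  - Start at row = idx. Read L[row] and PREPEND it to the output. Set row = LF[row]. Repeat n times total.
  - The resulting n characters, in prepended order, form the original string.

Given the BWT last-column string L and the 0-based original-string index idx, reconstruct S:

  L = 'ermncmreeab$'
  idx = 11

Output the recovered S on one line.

LF mapping: 4 10 7 9 3 8 11 5 6 1 2 0
Walk LF starting at row 11, prepending L[row]:
  step 1: row=11, L[11]='$', prepend. Next row=LF[11]=0
  step 2: row=0, L[0]='e', prepend. Next row=LF[0]=4
  step 3: row=4, L[4]='c', prepend. Next row=LF[4]=3
  step 4: row=3, L[3]='n', prepend. Next row=LF[3]=9
  step 5: row=9, L[9]='a', prepend. Next row=LF[9]=1
  step 6: row=1, L[1]='r', prepend. Next row=LF[1]=10
  step 7: row=10, L[10]='b', prepend. Next row=LF[10]=2
  step 8: row=2, L[2]='m', prepend. Next row=LF[2]=7
  step 9: row=7, L[7]='e', prepend. Next row=LF[7]=5
  step 10: row=5, L[5]='m', prepend. Next row=LF[5]=8
  step 11: row=8, L[8]='e', prepend. Next row=LF[8]=6
  step 12: row=6, L[6]='r', prepend. Next row=LF[6]=11
Reversed output: remembrance$

Answer: remembrance$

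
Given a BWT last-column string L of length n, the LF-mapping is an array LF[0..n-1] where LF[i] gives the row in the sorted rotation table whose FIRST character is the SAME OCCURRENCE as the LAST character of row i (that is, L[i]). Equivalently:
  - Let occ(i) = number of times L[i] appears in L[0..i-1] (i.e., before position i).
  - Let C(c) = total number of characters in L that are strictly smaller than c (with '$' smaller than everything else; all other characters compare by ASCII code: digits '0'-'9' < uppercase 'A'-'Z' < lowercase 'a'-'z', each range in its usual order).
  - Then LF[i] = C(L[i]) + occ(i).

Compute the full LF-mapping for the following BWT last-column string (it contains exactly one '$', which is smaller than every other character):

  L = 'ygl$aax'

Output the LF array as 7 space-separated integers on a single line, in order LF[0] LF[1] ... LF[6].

Char counts: '$':1, 'a':2, 'g':1, 'l':1, 'x':1, 'y':1
C (first-col start): C('$')=0, C('a')=1, C('g')=3, C('l')=4, C('x')=5, C('y')=6
L[0]='y': occ=0, LF[0]=C('y')+0=6+0=6
L[1]='g': occ=0, LF[1]=C('g')+0=3+0=3
L[2]='l': occ=0, LF[2]=C('l')+0=4+0=4
L[3]='$': occ=0, LF[3]=C('$')+0=0+0=0
L[4]='a': occ=0, LF[4]=C('a')+0=1+0=1
L[5]='a': occ=1, LF[5]=C('a')+1=1+1=2
L[6]='x': occ=0, LF[6]=C('x')+0=5+0=5

Answer: 6 3 4 0 1 2 5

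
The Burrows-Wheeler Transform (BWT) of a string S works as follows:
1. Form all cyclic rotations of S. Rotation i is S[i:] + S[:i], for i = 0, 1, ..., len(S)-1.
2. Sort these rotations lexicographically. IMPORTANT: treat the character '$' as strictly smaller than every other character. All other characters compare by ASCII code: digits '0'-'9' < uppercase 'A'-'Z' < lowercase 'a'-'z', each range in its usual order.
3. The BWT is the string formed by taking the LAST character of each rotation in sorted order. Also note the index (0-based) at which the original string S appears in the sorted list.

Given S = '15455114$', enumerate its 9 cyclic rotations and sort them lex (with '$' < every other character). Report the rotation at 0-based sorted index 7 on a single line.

Answer: 5455114$1

Derivation:
All 9 rotations (rotation i = S[i:]+S[:i]):
  rot[0] = 15455114$
  rot[1] = 5455114$1
  rot[2] = 455114$15
  rot[3] = 55114$154
  rot[4] = 5114$1545
  rot[5] = 114$15455
  rot[6] = 14$154551
  rot[7] = 4$1545511
  rot[8] = $15455114
Sorted (with $ < everything):
  sorted[0] = $15455114
  sorted[1] = 114$15455
  sorted[2] = 14$154551
  sorted[3] = 15455114$
  sorted[4] = 4$1545511
  sorted[5] = 455114$15
  sorted[6] = 5114$1545
  sorted[7] = 5455114$1
  sorted[8] = 55114$154
sorted[7] = 5455114$1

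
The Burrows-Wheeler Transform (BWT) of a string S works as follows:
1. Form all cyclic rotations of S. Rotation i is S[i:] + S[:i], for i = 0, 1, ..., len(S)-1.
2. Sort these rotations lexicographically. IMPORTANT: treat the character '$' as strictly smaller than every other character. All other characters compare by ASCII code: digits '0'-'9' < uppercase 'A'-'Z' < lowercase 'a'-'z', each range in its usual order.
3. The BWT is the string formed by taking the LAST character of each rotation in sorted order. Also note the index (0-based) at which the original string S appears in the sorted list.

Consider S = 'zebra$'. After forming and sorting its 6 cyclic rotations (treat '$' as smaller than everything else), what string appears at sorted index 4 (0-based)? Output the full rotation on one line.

Answer: ra$zeb

Derivation:
All 6 rotations (rotation i = S[i:]+S[:i]):
  rot[0] = zebra$
  rot[1] = ebra$z
  rot[2] = bra$ze
  rot[3] = ra$zeb
  rot[4] = a$zebr
  rot[5] = $zebra
Sorted (with $ < everything):
  sorted[0] = $zebra
  sorted[1] = a$zebr
  sorted[2] = bra$ze
  sorted[3] = ebra$z
  sorted[4] = ra$zeb
  sorted[5] = zebra$
sorted[4] = ra$zeb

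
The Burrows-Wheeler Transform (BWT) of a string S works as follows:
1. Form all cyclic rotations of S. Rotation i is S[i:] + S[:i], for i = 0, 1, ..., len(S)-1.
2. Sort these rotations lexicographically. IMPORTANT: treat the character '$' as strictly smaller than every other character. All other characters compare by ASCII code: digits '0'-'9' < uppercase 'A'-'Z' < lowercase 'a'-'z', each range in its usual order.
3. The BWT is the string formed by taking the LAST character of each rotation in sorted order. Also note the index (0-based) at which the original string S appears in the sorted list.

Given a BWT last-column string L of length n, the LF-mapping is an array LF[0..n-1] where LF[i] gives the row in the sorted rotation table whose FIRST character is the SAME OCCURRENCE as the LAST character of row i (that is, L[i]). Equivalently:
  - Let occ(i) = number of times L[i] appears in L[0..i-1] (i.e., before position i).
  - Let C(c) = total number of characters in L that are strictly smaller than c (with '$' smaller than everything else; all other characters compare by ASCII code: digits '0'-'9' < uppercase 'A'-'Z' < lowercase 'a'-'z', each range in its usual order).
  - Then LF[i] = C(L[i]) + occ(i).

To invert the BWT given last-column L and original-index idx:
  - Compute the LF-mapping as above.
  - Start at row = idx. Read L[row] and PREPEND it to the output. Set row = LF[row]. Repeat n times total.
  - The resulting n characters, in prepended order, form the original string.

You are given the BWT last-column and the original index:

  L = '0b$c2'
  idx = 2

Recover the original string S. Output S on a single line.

LF mapping: 1 3 0 4 2
Walk LF starting at row 2, prepending L[row]:
  step 1: row=2, L[2]='$', prepend. Next row=LF[2]=0
  step 2: row=0, L[0]='0', prepend. Next row=LF[0]=1
  step 3: row=1, L[1]='b', prepend. Next row=LF[1]=3
  step 4: row=3, L[3]='c', prepend. Next row=LF[3]=4
  step 5: row=4, L[4]='2', prepend. Next row=LF[4]=2
Reversed output: 2cb0$

Answer: 2cb0$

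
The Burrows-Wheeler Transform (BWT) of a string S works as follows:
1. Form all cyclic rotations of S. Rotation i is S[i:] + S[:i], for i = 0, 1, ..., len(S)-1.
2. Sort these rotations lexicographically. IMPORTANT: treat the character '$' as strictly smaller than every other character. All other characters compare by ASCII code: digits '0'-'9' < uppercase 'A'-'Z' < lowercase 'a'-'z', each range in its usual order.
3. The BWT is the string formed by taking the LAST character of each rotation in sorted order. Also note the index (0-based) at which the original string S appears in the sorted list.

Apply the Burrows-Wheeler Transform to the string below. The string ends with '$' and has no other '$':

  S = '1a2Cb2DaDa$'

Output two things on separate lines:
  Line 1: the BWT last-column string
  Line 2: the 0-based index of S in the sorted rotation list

All 11 rotations (rotation i = S[i:]+S[:i]):
  rot[0] = 1a2Cb2DaDa$
  rot[1] = a2Cb2DaDa$1
  rot[2] = 2Cb2DaDa$1a
  rot[3] = Cb2DaDa$1a2
  rot[4] = b2DaDa$1a2C
  rot[5] = 2DaDa$1a2Cb
  rot[6] = DaDa$1a2Cb2
  rot[7] = aDa$1a2Cb2D
  rot[8] = Da$1a2Cb2Da
  rot[9] = a$1a2Cb2DaD
  rot[10] = $1a2Cb2DaDa
Sorted (with $ < everything):
  sorted[0] = $1a2Cb2DaDa  (last char: 'a')
  sorted[1] = 1a2Cb2DaDa$  (last char: '$')
  sorted[2] = 2Cb2DaDa$1a  (last char: 'a')
  sorted[3] = 2DaDa$1a2Cb  (last char: 'b')
  sorted[4] = Cb2DaDa$1a2  (last char: '2')
  sorted[5] = Da$1a2Cb2Da  (last char: 'a')
  sorted[6] = DaDa$1a2Cb2  (last char: '2')
  sorted[7] = a$1a2Cb2DaD  (last char: 'D')
  sorted[8] = a2Cb2DaDa$1  (last char: '1')
  sorted[9] = aDa$1a2Cb2D  (last char: 'D')
  sorted[10] = b2DaDa$1a2C  (last char: 'C')
Last column: a$ab2a2D1DC
Original string S is at sorted index 1

Answer: a$ab2a2D1DC
1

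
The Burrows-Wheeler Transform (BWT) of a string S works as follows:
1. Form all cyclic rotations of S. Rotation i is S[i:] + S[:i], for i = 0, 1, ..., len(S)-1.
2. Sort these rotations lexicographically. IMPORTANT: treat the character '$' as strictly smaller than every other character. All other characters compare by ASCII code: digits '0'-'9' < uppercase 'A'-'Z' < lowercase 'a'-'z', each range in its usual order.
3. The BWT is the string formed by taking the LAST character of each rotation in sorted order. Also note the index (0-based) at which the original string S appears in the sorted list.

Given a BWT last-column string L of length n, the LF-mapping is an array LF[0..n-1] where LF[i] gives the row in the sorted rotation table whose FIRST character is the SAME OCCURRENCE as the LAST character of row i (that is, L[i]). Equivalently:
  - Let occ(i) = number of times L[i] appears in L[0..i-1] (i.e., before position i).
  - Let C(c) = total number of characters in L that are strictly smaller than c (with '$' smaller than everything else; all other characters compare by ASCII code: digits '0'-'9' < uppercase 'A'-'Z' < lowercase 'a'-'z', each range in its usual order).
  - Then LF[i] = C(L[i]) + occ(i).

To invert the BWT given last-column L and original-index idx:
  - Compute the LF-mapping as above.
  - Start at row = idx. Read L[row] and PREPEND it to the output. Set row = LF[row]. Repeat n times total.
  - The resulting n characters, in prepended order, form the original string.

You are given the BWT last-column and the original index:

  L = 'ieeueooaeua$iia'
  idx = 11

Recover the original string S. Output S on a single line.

Answer: oeaiuauioeeaei$

Derivation:
LF mapping: 8 4 5 13 6 11 12 1 7 14 2 0 9 10 3
Walk LF starting at row 11, prepending L[row]:
  step 1: row=11, L[11]='$', prepend. Next row=LF[11]=0
  step 2: row=0, L[0]='i', prepend. Next row=LF[0]=8
  step 3: row=8, L[8]='e', prepend. Next row=LF[8]=7
  step 4: row=7, L[7]='a', prepend. Next row=LF[7]=1
  step 5: row=1, L[1]='e', prepend. Next row=LF[1]=4
  step 6: row=4, L[4]='e', prepend. Next row=LF[4]=6
  step 7: row=6, L[6]='o', prepend. Next row=LF[6]=12
  step 8: row=12, L[12]='i', prepend. Next row=LF[12]=9
  step 9: row=9, L[9]='u', prepend. Next row=LF[9]=14
  step 10: row=14, L[14]='a', prepend. Next row=LF[14]=3
  step 11: row=3, L[3]='u', prepend. Next row=LF[3]=13
  step 12: row=13, L[13]='i', prepend. Next row=LF[13]=10
  step 13: row=10, L[10]='a', prepend. Next row=LF[10]=2
  step 14: row=2, L[2]='e', prepend. Next row=LF[2]=5
  step 15: row=5, L[5]='o', prepend. Next row=LF[5]=11
Reversed output: oeaiuauioeeaei$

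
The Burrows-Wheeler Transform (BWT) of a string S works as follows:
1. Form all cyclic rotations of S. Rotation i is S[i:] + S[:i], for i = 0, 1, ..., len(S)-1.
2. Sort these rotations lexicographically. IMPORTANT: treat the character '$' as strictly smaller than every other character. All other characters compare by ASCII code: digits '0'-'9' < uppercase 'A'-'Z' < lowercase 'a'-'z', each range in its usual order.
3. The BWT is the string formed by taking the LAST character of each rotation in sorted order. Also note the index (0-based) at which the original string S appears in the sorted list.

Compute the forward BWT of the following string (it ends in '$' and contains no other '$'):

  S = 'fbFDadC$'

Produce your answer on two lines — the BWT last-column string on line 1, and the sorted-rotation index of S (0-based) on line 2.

All 8 rotations (rotation i = S[i:]+S[:i]):
  rot[0] = fbFDadC$
  rot[1] = bFDadC$f
  rot[2] = FDadC$fb
  rot[3] = DadC$fbF
  rot[4] = adC$fbFD
  rot[5] = dC$fbFDa
  rot[6] = C$fbFDad
  rot[7] = $fbFDadC
Sorted (with $ < everything):
  sorted[0] = $fbFDadC  (last char: 'C')
  sorted[1] = C$fbFDad  (last char: 'd')
  sorted[2] = DadC$fbF  (last char: 'F')
  sorted[3] = FDadC$fb  (last char: 'b')
  sorted[4] = adC$fbFD  (last char: 'D')
  sorted[5] = bFDadC$f  (last char: 'f')
  sorted[6] = dC$fbFDa  (last char: 'a')
  sorted[7] = fbFDadC$  (last char: '$')
Last column: CdFbDfa$
Original string S is at sorted index 7

Answer: CdFbDfa$
7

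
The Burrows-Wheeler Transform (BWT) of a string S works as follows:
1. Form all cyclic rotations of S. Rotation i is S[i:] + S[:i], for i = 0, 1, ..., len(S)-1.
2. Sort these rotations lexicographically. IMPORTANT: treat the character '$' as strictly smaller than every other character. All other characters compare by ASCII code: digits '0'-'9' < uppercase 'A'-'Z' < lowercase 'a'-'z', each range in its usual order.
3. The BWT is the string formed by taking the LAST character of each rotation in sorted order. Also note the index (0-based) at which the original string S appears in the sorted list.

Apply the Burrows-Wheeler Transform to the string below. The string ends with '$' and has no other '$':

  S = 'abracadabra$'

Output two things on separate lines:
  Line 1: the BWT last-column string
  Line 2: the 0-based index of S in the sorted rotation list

All 12 rotations (rotation i = S[i:]+S[:i]):
  rot[0] = abracadabra$
  rot[1] = bracadabra$a
  rot[2] = racadabra$ab
  rot[3] = acadabra$abr
  rot[4] = cadabra$abra
  rot[5] = adabra$abrac
  rot[6] = dabra$abraca
  rot[7] = abra$abracad
  rot[8] = bra$abracada
  rot[9] = ra$abracadab
  rot[10] = a$abracadabr
  rot[11] = $abracadabra
Sorted (with $ < everything):
  sorted[0] = $abracadabra  (last char: 'a')
  sorted[1] = a$abracadabr  (last char: 'r')
  sorted[2] = abra$abracad  (last char: 'd')
  sorted[3] = abracadabra$  (last char: '$')
  sorted[4] = acadabra$abr  (last char: 'r')
  sorted[5] = adabra$abrac  (last char: 'c')
  sorted[6] = bra$abracada  (last char: 'a')
  sorted[7] = bracadabra$a  (last char: 'a')
  sorted[8] = cadabra$abra  (last char: 'a')
  sorted[9] = dabra$abraca  (last char: 'a')
  sorted[10] = ra$abracadab  (last char: 'b')
  sorted[11] = racadabra$ab  (last char: 'b')
Last column: ard$rcaaaabb
Original string S is at sorted index 3

Answer: ard$rcaaaabb
3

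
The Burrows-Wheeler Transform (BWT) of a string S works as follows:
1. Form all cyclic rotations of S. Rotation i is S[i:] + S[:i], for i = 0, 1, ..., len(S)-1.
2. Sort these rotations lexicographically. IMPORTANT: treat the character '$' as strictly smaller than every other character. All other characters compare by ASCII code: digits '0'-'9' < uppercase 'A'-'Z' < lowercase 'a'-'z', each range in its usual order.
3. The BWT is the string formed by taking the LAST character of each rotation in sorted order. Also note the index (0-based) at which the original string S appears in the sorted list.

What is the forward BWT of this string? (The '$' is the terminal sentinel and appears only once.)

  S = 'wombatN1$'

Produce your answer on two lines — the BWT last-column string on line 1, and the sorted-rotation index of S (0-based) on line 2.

All 9 rotations (rotation i = S[i:]+S[:i]):
  rot[0] = wombatN1$
  rot[1] = ombatN1$w
  rot[2] = mbatN1$wo
  rot[3] = batN1$wom
  rot[4] = atN1$womb
  rot[5] = tN1$womba
  rot[6] = N1$wombat
  rot[7] = 1$wombatN
  rot[8] = $wombatN1
Sorted (with $ < everything):
  sorted[0] = $wombatN1  (last char: '1')
  sorted[1] = 1$wombatN  (last char: 'N')
  sorted[2] = N1$wombat  (last char: 't')
  sorted[3] = atN1$womb  (last char: 'b')
  sorted[4] = batN1$wom  (last char: 'm')
  sorted[5] = mbatN1$wo  (last char: 'o')
  sorted[6] = ombatN1$w  (last char: 'w')
  sorted[7] = tN1$womba  (last char: 'a')
  sorted[8] = wombatN1$  (last char: '$')
Last column: 1Ntbmowa$
Original string S is at sorted index 8

Answer: 1Ntbmowa$
8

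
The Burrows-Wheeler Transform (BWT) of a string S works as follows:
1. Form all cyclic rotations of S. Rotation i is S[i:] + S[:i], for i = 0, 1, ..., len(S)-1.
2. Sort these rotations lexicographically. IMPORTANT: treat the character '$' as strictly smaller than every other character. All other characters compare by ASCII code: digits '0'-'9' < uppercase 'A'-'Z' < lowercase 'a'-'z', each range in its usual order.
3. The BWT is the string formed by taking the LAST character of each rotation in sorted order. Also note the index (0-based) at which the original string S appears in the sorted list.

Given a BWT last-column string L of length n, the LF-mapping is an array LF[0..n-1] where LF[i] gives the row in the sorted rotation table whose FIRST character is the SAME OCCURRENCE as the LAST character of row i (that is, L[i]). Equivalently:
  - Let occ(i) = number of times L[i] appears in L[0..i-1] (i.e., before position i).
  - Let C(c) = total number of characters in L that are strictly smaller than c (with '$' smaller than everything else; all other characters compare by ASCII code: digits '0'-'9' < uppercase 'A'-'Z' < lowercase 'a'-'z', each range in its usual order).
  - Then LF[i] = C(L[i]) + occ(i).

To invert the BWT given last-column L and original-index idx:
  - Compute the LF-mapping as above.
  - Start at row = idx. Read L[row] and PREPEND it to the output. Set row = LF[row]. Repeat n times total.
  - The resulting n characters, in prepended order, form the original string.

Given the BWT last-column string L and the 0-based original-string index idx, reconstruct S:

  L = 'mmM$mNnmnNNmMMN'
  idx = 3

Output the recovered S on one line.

Answer: MnNmNNmMMmmNnm$

Derivation:
LF mapping: 8 9 1 0 10 4 13 11 14 5 6 12 2 3 7
Walk LF starting at row 3, prepending L[row]:
  step 1: row=3, L[3]='$', prepend. Next row=LF[3]=0
  step 2: row=0, L[0]='m', prepend. Next row=LF[0]=8
  step 3: row=8, L[8]='n', prepend. Next row=LF[8]=14
  step 4: row=14, L[14]='N', prepend. Next row=LF[14]=7
  step 5: row=7, L[7]='m', prepend. Next row=LF[7]=11
  step 6: row=11, L[11]='m', prepend. Next row=LF[11]=12
  step 7: row=12, L[12]='M', prepend. Next row=LF[12]=2
  step 8: row=2, L[2]='M', prepend. Next row=LF[2]=1
  step 9: row=1, L[1]='m', prepend. Next row=LF[1]=9
  step 10: row=9, L[9]='N', prepend. Next row=LF[9]=5
  step 11: row=5, L[5]='N', prepend. Next row=LF[5]=4
  step 12: row=4, L[4]='m', prepend. Next row=LF[4]=10
  step 13: row=10, L[10]='N', prepend. Next row=LF[10]=6
  step 14: row=6, L[6]='n', prepend. Next row=LF[6]=13
  step 15: row=13, L[13]='M', prepend. Next row=LF[13]=3
Reversed output: MnNmNNmMMmmNnm$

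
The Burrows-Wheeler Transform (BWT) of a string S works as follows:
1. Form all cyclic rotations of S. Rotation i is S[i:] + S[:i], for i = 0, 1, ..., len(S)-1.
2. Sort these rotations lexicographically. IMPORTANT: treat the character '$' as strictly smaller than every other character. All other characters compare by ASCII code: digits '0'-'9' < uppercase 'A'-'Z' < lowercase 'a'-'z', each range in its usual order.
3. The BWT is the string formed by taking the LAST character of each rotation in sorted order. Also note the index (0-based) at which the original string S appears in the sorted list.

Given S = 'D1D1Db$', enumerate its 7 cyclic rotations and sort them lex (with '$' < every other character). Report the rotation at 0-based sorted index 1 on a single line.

Answer: 1D1Db$D

Derivation:
All 7 rotations (rotation i = S[i:]+S[:i]):
  rot[0] = D1D1Db$
  rot[1] = 1D1Db$D
  rot[2] = D1Db$D1
  rot[3] = 1Db$D1D
  rot[4] = Db$D1D1
  rot[5] = b$D1D1D
  rot[6] = $D1D1Db
Sorted (with $ < everything):
  sorted[0] = $D1D1Db
  sorted[1] = 1D1Db$D
  sorted[2] = 1Db$D1D
  sorted[3] = D1D1Db$
  sorted[4] = D1Db$D1
  sorted[5] = Db$D1D1
  sorted[6] = b$D1D1D
sorted[1] = 1D1Db$D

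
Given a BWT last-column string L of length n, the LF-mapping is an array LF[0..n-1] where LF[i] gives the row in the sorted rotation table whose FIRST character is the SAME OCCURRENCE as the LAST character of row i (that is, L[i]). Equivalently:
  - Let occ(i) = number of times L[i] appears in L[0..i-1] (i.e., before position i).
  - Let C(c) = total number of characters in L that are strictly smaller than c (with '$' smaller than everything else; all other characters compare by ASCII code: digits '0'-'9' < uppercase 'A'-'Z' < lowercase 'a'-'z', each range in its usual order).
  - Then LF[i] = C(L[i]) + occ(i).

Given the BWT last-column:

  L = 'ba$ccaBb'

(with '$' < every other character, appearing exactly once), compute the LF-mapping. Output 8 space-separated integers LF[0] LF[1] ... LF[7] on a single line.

Char counts: '$':1, 'B':1, 'a':2, 'b':2, 'c':2
C (first-col start): C('$')=0, C('B')=1, C('a')=2, C('b')=4, C('c')=6
L[0]='b': occ=0, LF[0]=C('b')+0=4+0=4
L[1]='a': occ=0, LF[1]=C('a')+0=2+0=2
L[2]='$': occ=0, LF[2]=C('$')+0=0+0=0
L[3]='c': occ=0, LF[3]=C('c')+0=6+0=6
L[4]='c': occ=1, LF[4]=C('c')+1=6+1=7
L[5]='a': occ=1, LF[5]=C('a')+1=2+1=3
L[6]='B': occ=0, LF[6]=C('B')+0=1+0=1
L[7]='b': occ=1, LF[7]=C('b')+1=4+1=5

Answer: 4 2 0 6 7 3 1 5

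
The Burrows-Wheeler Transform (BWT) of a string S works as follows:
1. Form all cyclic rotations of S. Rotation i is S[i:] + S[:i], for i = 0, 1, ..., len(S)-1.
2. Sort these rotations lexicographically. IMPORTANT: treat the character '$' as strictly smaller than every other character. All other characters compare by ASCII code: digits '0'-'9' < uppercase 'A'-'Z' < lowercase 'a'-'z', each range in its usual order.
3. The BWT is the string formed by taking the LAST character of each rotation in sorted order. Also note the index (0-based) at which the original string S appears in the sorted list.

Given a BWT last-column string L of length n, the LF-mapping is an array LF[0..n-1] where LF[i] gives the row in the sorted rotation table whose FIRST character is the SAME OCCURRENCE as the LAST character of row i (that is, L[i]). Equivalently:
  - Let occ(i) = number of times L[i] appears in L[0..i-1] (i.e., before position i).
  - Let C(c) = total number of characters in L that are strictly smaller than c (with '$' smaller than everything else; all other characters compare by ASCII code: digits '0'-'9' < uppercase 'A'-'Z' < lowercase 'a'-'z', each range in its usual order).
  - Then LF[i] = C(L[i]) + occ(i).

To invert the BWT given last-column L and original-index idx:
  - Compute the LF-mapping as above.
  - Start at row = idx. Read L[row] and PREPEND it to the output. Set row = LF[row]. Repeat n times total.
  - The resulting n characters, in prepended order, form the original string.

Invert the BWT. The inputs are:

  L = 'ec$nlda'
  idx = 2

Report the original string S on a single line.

LF mapping: 4 2 0 6 5 3 1
Walk LF starting at row 2, prepending L[row]:
  step 1: row=2, L[2]='$', prepend. Next row=LF[2]=0
  step 2: row=0, L[0]='e', prepend. Next row=LF[0]=4
  step 3: row=4, L[4]='l', prepend. Next row=LF[4]=5
  step 4: row=5, L[5]='d', prepend. Next row=LF[5]=3
  step 5: row=3, L[3]='n', prepend. Next row=LF[3]=6
  step 6: row=6, L[6]='a', prepend. Next row=LF[6]=1
  step 7: row=1, L[1]='c', prepend. Next row=LF[1]=2
Reversed output: candle$

Answer: candle$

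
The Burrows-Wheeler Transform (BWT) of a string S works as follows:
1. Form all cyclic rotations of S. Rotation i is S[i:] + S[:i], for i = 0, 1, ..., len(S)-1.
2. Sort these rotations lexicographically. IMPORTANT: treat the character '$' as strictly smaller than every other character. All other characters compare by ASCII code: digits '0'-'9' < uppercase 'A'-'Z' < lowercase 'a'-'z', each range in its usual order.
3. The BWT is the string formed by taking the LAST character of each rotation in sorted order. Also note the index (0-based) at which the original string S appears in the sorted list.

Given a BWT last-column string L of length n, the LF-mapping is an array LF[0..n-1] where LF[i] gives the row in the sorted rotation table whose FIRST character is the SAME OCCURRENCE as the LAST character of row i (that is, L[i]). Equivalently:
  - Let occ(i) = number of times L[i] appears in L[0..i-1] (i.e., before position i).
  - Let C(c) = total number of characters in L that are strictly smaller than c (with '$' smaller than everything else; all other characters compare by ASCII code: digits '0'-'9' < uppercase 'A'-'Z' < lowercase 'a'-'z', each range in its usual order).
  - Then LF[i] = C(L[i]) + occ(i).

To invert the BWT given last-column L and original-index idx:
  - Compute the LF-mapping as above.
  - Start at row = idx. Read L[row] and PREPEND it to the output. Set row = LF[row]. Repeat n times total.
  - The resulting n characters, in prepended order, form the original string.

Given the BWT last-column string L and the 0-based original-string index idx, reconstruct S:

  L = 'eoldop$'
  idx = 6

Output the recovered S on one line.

Answer: poodle$

Derivation:
LF mapping: 2 4 3 1 5 6 0
Walk LF starting at row 6, prepending L[row]:
  step 1: row=6, L[6]='$', prepend. Next row=LF[6]=0
  step 2: row=0, L[0]='e', prepend. Next row=LF[0]=2
  step 3: row=2, L[2]='l', prepend. Next row=LF[2]=3
  step 4: row=3, L[3]='d', prepend. Next row=LF[3]=1
  step 5: row=1, L[1]='o', prepend. Next row=LF[1]=4
  step 6: row=4, L[4]='o', prepend. Next row=LF[4]=5
  step 7: row=5, L[5]='p', prepend. Next row=LF[5]=6
Reversed output: poodle$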